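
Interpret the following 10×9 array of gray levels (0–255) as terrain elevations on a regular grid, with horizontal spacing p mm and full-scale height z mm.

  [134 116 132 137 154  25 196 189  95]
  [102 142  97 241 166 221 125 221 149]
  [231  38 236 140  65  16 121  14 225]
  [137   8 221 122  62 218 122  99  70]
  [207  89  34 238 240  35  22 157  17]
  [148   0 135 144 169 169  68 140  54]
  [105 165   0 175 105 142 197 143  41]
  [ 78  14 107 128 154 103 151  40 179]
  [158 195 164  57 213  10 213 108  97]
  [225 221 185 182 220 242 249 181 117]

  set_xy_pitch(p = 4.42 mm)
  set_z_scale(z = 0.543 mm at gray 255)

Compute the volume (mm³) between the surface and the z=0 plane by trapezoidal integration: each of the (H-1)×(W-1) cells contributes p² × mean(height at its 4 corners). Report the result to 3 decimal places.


385.860

height_mm = gray/255 × 0.543; cell vol = 4.42² × mean(4 corners)
unit = 4.42² × 0.543 / (4×255) = 0.0104003 mm³ per gray-sum
row 0: Σ corner-gray over 8 cells = 4804  → 49.9628
row 1: Σ corner-gray over 8 cells = 4393  → 45.6883
row 2: Σ corner-gray over 8 cells = 3627  → 37.7217
row 3: Σ corner-gray over 8 cells = 3765  → 39.1570
row 4: Σ corner-gray over 8 cells = 3706  → 38.5434
row 5: Σ corner-gray over 8 cells = 3852  → 40.0618
row 6: Σ corner-gray over 8 cells = 3651  → 37.9713
row 7: Σ corner-gray over 8 cells = 3826  → 39.7914
row 8: Σ corner-gray over 8 cells = 5477  → 56.9622
Σ rows: total corner-gray = 37101  → 385.8600 mm³


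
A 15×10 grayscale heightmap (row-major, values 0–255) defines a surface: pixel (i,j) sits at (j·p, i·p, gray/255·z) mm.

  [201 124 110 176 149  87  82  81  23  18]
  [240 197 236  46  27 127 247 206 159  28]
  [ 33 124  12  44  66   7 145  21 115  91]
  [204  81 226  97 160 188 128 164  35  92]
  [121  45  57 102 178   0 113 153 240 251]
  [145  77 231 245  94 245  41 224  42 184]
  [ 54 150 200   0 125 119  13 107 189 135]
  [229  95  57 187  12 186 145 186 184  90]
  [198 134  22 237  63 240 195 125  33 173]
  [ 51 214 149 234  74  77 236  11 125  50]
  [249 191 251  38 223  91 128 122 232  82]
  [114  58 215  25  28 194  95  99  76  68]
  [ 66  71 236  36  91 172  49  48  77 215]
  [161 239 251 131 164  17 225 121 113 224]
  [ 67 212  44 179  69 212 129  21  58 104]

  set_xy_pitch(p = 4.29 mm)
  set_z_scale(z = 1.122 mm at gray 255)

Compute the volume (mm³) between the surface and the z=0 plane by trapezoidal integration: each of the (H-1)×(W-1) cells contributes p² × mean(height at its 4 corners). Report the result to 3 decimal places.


height_mm = gray/255 × 1.122; cell vol = 4.29² × mean(4 corners)
unit = 4.29² × 1.122 / (4×255) = 0.0202445 mm³ per gray-sum
row 0: Σ corner-gray over 9 cells = 4641  → 93.9548
row 1: Σ corner-gray over 9 cells = 3950  → 79.9658
row 2: Σ corner-gray over 9 cells = 3646  → 73.8115
row 3: Σ corner-gray over 9 cells = 4602  → 93.1652
row 4: Σ corner-gray over 9 cells = 4875  → 98.6920
row 5: Σ corner-gray over 9 cells = 4722  → 95.5946
row 6: Σ corner-gray over 9 cells = 4418  → 89.4402
row 7: Σ corner-gray over 9 cells = 4892  → 99.0361
row 8: Σ corner-gray over 9 cells = 4810  → 97.3761
row 9: Σ corner-gray over 9 cells = 5224  → 105.7573
row 10: Σ corner-gray over 9 cells = 4645  → 94.0357
row 11: Σ corner-gray over 9 cells = 3603  → 72.9410
row 12: Σ corner-gray over 9 cells = 4748  → 96.1209
row 13: Σ corner-gray over 9 cells = 4926  → 99.7245
Σ rows: total corner-gray = 63702  → 1289.6158 mm³

1289.616


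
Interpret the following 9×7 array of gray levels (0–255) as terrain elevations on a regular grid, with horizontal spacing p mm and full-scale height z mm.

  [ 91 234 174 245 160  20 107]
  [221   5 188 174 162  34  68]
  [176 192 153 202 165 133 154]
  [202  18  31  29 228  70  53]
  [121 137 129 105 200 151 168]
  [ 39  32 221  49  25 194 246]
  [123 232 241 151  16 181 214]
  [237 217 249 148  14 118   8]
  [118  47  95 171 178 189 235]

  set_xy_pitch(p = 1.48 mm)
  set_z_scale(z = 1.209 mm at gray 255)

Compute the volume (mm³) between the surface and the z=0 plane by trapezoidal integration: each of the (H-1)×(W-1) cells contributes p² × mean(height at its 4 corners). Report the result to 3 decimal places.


67.537

height_mm = gray/255 × 1.209; cell vol = 1.48² × mean(4 corners)
unit = 1.48² × 1.209 / (4×255) = 0.00259627 mm³ per gray-sum
row 0: Σ corner-gray over 6 cells = 3279  → 8.5132
row 1: Σ corner-gray over 6 cells = 3435  → 8.9182
row 2: Σ corner-gray over 6 cells = 3027  → 7.8589
row 3: Σ corner-gray over 6 cells = 2740  → 7.1138
row 4: Σ corner-gray over 6 cells = 3060  → 7.9446
row 5: Σ corner-gray over 6 cells = 3306  → 8.5833
row 6: Σ corner-gray over 6 cells = 3716  → 9.6477
row 7: Σ corner-gray over 6 cells = 3450  → 8.9571
Σ rows: total corner-gray = 26013  → 67.5367 mm³


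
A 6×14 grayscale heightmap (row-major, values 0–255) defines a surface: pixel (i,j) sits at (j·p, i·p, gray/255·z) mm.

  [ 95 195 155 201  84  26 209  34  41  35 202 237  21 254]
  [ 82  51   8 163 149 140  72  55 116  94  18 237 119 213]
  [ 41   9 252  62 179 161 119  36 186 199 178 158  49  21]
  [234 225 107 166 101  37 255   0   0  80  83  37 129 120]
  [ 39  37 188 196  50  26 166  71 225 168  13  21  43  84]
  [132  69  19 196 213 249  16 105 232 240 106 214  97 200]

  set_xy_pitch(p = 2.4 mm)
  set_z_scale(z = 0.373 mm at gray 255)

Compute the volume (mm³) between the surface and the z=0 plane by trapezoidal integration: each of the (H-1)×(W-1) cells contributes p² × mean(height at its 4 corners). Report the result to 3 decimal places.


height_mm = gray/255 × 0.373; cell vol = 2.4² × mean(4 corners)
unit = 2.4² × 0.373 / (4×255) = 0.00210635 mm³ per gray-sum
row 0: Σ corner-gray over 13 cells = 5968  → 12.5707
row 1: Σ corner-gray over 13 cells = 5977  → 12.5897
row 2: Σ corner-gray over 13 cells = 6032  → 12.7055
row 3: Σ corner-gray over 13 cells = 5325  → 11.2163
row 4: Σ corner-gray over 13 cells = 6375  → 13.4280
Σ rows: total corner-gray = 29677  → 62.5102 mm³

62.510


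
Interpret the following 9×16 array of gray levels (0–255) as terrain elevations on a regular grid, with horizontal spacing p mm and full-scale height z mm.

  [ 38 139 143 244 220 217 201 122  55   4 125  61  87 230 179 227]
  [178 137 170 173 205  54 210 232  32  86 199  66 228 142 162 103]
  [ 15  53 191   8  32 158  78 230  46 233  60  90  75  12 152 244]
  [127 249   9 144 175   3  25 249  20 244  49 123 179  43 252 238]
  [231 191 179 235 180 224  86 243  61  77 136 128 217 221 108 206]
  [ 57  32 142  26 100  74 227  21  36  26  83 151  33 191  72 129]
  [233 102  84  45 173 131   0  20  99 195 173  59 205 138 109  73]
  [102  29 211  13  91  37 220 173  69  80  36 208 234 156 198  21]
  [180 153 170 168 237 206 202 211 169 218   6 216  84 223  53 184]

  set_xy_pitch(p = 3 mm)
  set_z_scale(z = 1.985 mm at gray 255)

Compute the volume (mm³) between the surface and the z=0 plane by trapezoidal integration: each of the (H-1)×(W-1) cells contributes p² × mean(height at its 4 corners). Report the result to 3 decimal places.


1077.032

height_mm = gray/255 × 1.985; cell vol = 3² × mean(4 corners)
unit = 3² × 1.985 / (4×255) = 0.0175147 mm³ per gray-sum
row 0: Σ corner-gray over 15 cells = 8792  → 153.9893
row 1: Σ corner-gray over 15 cells = 7568  → 132.5513
row 2: Σ corner-gray over 15 cells = 6988  → 122.3928
row 3: Σ corner-gray over 15 cells = 8902  → 155.9159
row 4: Σ corner-gray over 15 cells = 7623  → 133.5146
row 5: Σ corner-gray over 15 cells = 5986  → 104.8430
row 6: Σ corner-gray over 15 cells = 7005  → 122.6905
row 7: Σ corner-gray over 15 cells = 8629  → 151.1344
Σ rows: total corner-gray = 61493  → 1077.0318 mm³


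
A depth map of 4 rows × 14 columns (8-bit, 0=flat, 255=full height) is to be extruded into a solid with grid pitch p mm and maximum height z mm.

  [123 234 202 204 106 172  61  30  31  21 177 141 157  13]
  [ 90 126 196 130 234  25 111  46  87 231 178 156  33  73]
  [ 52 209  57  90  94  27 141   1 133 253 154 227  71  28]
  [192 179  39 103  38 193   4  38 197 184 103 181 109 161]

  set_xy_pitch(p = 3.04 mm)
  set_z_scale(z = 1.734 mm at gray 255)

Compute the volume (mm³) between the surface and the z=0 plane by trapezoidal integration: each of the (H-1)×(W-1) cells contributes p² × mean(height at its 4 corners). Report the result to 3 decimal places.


height_mm = gray/255 × 1.734; cell vol = 3.04² × mean(4 corners)
unit = 3.04² × 1.734 / (4×255) = 0.0157107 mm³ per gray-sum
row 0: Σ corner-gray over 13 cells = 6477  → 101.7583
row 1: Σ corner-gray over 13 cells = 6263  → 98.3962
row 2: Σ corner-gray over 13 cells = 6083  → 95.5683
Σ rows: total corner-gray = 18823  → 295.7229 mm³

295.723


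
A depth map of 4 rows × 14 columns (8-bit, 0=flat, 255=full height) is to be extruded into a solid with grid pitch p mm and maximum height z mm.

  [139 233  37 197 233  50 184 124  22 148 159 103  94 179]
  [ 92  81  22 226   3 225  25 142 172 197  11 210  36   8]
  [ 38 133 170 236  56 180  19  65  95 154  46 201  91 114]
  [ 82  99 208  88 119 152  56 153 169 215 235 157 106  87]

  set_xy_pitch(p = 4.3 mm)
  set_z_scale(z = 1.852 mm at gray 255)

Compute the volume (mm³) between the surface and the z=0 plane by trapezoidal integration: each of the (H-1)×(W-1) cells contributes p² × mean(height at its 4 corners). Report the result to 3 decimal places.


633.068

height_mm = gray/255 × 1.852; cell vol = 4.3² × mean(4 corners)
unit = 4.3² × 1.852 / (4×255) = 0.033572 mm³ per gray-sum
row 0: Σ corner-gray over 13 cells = 6286  → 211.0338
row 1: Σ corner-gray over 13 cells = 5844  → 196.1950
row 2: Σ corner-gray over 13 cells = 6727  → 225.8391
Σ rows: total corner-gray = 18857  → 633.0679 mm³


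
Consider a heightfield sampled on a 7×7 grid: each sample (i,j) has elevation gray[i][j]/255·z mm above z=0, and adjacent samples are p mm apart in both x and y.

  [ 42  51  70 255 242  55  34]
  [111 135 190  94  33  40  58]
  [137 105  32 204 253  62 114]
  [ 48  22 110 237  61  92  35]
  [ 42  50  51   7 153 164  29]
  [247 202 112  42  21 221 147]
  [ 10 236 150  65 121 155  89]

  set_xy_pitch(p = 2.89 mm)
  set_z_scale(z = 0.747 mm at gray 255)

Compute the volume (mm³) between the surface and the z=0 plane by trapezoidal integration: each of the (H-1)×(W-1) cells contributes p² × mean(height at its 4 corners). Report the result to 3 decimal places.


height_mm = gray/255 × 0.747; cell vol = 2.89² × mean(4 corners)
unit = 2.89² × 0.747 / (4×255) = 0.00611669 mm³ per gray-sum
row 0: Σ corner-gray over 6 cells = 2575  → 15.7505
row 1: Σ corner-gray over 6 cells = 2716  → 16.6129
row 2: Σ corner-gray over 6 cells = 2690  → 16.4539
row 3: Σ corner-gray over 6 cells = 2048  → 12.5270
row 4: Σ corner-gray over 6 cells = 2511  → 15.3590
row 5: Σ corner-gray over 6 cells = 3143  → 19.2247
Σ rows: total corner-gray = 15683  → 95.9280 mm³

95.928


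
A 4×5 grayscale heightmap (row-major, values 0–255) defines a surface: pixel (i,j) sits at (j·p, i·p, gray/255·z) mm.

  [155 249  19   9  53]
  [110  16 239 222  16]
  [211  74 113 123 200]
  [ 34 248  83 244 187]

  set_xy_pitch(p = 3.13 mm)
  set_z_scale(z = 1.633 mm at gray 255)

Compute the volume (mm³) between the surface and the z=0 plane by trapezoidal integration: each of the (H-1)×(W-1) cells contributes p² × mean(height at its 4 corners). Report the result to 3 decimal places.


99.676

height_mm = gray/255 × 1.633; cell vol = 3.13² × mean(4 corners)
unit = 3.13² × 1.633 / (4×255) = 0.0156846 mm³ per gray-sum
row 0: Σ corner-gray over 4 cells = 1842  → 28.8911
row 1: Σ corner-gray over 4 cells = 2111  → 33.1103
row 2: Σ corner-gray over 4 cells = 2402  → 37.6745
Σ rows: total corner-gray = 6355  → 99.6759 mm³


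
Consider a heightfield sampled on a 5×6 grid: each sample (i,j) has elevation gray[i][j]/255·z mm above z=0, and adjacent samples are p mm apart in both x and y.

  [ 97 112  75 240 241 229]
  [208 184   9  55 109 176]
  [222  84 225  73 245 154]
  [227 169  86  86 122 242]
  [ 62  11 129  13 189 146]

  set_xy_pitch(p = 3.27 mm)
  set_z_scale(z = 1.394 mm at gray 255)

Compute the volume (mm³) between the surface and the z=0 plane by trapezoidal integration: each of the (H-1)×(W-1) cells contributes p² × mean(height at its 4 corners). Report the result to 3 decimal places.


157.827

height_mm = gray/255 × 1.394; cell vol = 3.27² × mean(4 corners)
unit = 3.27² × 1.394 / (4×255) = 0.0146136 mm³ per gray-sum
row 0: Σ corner-gray over 5 cells = 2760  → 40.3336
row 1: Σ corner-gray over 5 cells = 2728  → 39.8660
row 2: Σ corner-gray over 5 cells = 3025  → 44.2062
row 3: Σ corner-gray over 5 cells = 2287  → 33.4214
Σ rows: total corner-gray = 10800  → 157.8272 mm³


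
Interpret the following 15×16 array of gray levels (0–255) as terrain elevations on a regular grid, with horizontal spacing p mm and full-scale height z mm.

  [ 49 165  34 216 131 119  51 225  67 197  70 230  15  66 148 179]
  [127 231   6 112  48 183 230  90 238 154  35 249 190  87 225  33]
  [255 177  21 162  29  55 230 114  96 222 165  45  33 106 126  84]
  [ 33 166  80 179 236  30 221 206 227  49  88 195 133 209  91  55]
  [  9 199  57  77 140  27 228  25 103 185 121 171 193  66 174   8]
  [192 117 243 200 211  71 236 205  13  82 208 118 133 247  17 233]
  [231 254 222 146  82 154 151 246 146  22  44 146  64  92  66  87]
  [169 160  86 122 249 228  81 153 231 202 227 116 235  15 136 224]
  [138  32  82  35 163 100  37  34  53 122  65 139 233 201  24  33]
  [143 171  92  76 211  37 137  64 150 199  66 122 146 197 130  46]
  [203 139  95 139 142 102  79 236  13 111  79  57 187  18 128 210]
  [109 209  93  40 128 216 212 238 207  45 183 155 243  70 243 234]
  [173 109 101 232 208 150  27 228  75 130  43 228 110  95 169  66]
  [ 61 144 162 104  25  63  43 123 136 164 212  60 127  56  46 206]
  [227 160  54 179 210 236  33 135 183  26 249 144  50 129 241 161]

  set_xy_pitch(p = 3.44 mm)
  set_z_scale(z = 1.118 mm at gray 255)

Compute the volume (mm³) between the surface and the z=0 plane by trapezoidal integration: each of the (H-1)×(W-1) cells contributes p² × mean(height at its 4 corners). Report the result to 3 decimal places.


1438.357

height_mm = gray/255 × 1.118; cell vol = 3.44² × mean(4 corners)
unit = 3.44² × 1.118 / (4×255) = 0.0129706 mm³ per gray-sum
row 0: Σ corner-gray over 15 cells = 8012  → 103.9201
row 1: Σ corner-gray over 15 cells = 7817  → 101.3908
row 2: Σ corner-gray over 15 cells = 7809  → 101.2871
row 3: Σ corner-gray over 15 cells = 7857  → 101.9096
row 4: Σ corner-gray over 15 cells = 8176  → 106.0472
row 5: Σ corner-gray over 15 cells = 8615  → 111.7413
row 6: Σ corner-gray over 15 cells = 8863  → 114.9580
row 7: Σ corner-gray over 15 cells = 7686  → 99.6917
row 8: Σ corner-gray over 15 cells = 6596  → 85.5538
row 9: Σ corner-gray over 15 cells = 7248  → 94.0106
row 10: Σ corner-gray over 15 cells = 8370  → 108.5635
row 11: Σ corner-gray over 15 cells = 8956  → 116.1643
row 12: Σ corner-gray over 15 cells = 7246  → 93.9846
row 13: Σ corner-gray over 15 cells = 7643  → 99.1339
Σ rows: total corner-gray = 110894  → 1438.3566 mm³


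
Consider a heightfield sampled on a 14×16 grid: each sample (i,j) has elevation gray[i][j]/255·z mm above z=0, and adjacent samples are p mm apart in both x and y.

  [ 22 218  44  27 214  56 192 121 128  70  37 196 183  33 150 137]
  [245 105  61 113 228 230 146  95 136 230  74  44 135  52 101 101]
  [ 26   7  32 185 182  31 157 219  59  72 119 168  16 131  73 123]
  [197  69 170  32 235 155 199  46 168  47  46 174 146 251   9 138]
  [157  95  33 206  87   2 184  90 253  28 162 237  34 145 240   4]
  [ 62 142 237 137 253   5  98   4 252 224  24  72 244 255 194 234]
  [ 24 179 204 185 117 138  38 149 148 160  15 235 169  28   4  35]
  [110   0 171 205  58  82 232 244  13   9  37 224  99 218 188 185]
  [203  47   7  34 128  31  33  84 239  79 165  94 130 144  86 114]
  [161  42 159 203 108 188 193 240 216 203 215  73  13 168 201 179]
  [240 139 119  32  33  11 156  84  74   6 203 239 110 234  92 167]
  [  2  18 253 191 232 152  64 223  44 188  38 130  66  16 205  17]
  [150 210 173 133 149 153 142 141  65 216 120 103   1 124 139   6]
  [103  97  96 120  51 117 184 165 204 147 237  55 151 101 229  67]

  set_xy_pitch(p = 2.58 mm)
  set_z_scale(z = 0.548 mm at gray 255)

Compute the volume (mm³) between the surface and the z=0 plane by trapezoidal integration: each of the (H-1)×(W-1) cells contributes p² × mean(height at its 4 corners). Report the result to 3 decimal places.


height_mm = gray/255 × 0.548; cell vol = 2.58² × mean(4 corners)
unit = 2.58² × 0.548 / (4×255) = 0.00357618 mm³ per gray-sum
row 0: Σ corner-gray over 15 cells = 7343  → 26.2599
row 1: Σ corner-gray over 15 cells = 6897  → 24.6649
row 2: Σ corner-gray over 15 cells = 6880  → 24.6041
row 3: Σ corner-gray over 15 cells = 7582  → 27.1146
row 4: Σ corner-gray over 15 cells = 8331  → 29.7932
row 5: Σ corner-gray over 15 cells = 8175  → 29.2353
row 6: Σ corner-gray over 15 cells = 7452  → 26.6497
row 7: Σ corner-gray over 15 cells = 6774  → 24.2251
row 8: Σ corner-gray over 15 cells = 7703  → 27.5473
row 9: Σ corner-gray over 15 cells = 8255  → 29.5214
row 10: Σ corner-gray over 15 cells = 7130  → 25.4982
row 11: Σ corner-gray over 15 cells = 7553  → 27.0109
row 12: Σ corner-gray over 15 cells = 7972  → 28.5093
Σ rows: total corner-gray = 98047  → 350.6341 mm³

350.634


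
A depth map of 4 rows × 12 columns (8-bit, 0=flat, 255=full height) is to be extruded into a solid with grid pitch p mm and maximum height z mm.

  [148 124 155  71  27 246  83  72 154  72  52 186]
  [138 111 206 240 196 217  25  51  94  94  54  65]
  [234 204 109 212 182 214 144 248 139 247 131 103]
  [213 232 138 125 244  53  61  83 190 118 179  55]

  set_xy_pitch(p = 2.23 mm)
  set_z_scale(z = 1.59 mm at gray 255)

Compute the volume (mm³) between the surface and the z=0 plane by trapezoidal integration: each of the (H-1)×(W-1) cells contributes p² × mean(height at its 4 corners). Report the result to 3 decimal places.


height_mm = gray/255 × 1.59; cell vol = 2.23² × mean(4 corners)
unit = 2.23² × 1.59 / (4×255) = 0.00775187 mm³ per gray-sum
row 0: Σ corner-gray over 11 cells = 5225  → 40.5035
row 1: Σ corner-gray over 11 cells = 6776  → 52.5267
row 2: Σ corner-gray over 11 cells = 7111  → 55.1236
Σ rows: total corner-gray = 19112  → 148.1538 mm³

148.154


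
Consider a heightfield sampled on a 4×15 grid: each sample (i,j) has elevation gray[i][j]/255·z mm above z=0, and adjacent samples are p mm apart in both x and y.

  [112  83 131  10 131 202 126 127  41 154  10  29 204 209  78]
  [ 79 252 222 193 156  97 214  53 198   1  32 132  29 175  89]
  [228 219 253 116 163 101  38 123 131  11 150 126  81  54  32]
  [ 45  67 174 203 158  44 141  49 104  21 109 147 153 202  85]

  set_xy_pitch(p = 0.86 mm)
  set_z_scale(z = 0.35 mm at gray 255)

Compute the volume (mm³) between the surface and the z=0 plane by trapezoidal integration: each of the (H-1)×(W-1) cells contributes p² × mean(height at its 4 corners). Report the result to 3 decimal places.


height_mm = gray/255 × 0.35; cell vol = 0.86² × mean(4 corners)
unit = 0.86² × 0.35 / (4×255) = 0.000253784 mm³ per gray-sum
row 0: Σ corner-gray over 14 cells = 6780  → 1.7207
row 1: Σ corner-gray over 14 cells = 7068  → 1.7937
row 2: Σ corner-gray over 14 cells = 6666  → 1.6917
Σ rows: total corner-gray = 20514  → 5.2061 mm³

5.206


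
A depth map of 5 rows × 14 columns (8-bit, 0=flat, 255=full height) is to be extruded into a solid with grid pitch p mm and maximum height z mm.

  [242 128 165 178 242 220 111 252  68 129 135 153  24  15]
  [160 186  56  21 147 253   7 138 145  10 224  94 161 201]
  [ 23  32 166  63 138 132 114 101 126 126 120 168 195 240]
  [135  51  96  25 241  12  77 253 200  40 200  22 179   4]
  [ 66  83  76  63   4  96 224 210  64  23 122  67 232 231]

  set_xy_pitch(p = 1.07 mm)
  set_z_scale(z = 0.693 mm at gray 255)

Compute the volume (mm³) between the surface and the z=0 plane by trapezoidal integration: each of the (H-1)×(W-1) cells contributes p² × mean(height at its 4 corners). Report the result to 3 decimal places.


height_mm = gray/255 × 0.693; cell vol = 1.07² × mean(4 corners)
unit = 1.07² × 0.693 / (4×255) = 0.000777859 mm³ per gray-sum
row 0: Σ corner-gray over 13 cells = 7112  → 5.5321
row 1: Σ corner-gray over 13 cells = 6470  → 5.0327
row 2: Σ corner-gray over 13 cells = 6156  → 4.7885
row 3: Σ corner-gray over 13 cells = 5756  → 4.4774
Σ rows: total corner-gray = 25494  → 19.8307 mm³

19.831


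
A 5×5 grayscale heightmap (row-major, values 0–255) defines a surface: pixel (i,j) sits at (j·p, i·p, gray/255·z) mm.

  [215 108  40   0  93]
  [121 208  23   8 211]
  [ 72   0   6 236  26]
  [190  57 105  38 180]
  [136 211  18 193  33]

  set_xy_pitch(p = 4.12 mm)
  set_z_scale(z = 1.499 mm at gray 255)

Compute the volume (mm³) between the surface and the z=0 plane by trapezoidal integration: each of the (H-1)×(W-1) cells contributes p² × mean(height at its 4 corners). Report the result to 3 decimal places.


height_mm = gray/255 × 1.499; cell vol = 4.12² × mean(4 corners)
unit = 4.12² × 1.499 / (4×255) = 0.0249457 mm³ per gray-sum
row 0: Σ corner-gray over 4 cells = 1414  → 35.2732
row 1: Σ corner-gray over 4 cells = 1392  → 34.7244
row 2: Σ corner-gray over 4 cells = 1352  → 33.7266
row 3: Σ corner-gray over 4 cells = 1783  → 44.4782
Σ rows: total corner-gray = 5941  → 148.2025 mm³

148.202


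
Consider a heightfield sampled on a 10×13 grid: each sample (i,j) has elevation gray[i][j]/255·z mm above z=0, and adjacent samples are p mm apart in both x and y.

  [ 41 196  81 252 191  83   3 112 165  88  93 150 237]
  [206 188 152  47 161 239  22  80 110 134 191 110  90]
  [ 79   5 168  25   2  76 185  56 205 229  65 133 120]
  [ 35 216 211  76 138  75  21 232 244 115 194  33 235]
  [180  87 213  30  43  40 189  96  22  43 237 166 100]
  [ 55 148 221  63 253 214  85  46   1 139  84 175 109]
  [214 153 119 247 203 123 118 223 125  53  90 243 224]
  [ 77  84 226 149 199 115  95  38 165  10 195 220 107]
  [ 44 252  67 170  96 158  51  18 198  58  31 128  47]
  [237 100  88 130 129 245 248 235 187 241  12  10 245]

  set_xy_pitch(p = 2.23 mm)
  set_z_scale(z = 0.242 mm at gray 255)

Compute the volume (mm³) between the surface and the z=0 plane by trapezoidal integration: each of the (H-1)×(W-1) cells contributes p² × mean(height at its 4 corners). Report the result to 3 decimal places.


65.238

height_mm = gray/255 × 0.242; cell vol = 2.23² × mean(4 corners)
unit = 2.23² × 0.242 / (4×255) = 0.00117984 mm³ per gray-sum
row 0: Σ corner-gray over 12 cells = 6270  → 7.3976
row 1: Σ corner-gray over 12 cells = 5661  → 6.6791
row 2: Σ corner-gray over 12 cells = 5877  → 6.9339
row 3: Σ corner-gray over 12 cells = 5992  → 7.0696
row 4: Σ corner-gray over 12 cells = 5634  → 6.6472
row 5: Σ corner-gray over 12 cells = 6854  → 8.0867
row 6: Σ corner-gray over 12 cells = 7008  → 8.2684
row 7: Σ corner-gray over 12 cells = 5721  → 6.7499
row 8: Σ corner-gray over 12 cells = 6277  → 7.4059
Σ rows: total corner-gray = 55294  → 65.2383 mm³


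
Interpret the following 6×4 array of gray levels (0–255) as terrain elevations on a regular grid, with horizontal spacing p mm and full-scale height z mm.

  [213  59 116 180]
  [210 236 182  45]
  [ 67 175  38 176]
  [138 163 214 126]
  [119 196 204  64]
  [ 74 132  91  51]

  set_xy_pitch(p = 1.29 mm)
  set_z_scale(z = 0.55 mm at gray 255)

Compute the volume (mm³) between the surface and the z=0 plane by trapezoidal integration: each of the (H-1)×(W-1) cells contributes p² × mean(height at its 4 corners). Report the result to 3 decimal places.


height_mm = gray/255 × 0.55; cell vol = 1.29² × mean(4 corners)
unit = 1.29² × 0.55 / (4×255) = 0.000897309 mm³ per gray-sum
row 0: Σ corner-gray over 3 cells = 1834  → 1.6457
row 1: Σ corner-gray over 3 cells = 1760  → 1.5793
row 2: Σ corner-gray over 3 cells = 1687  → 1.5138
row 3: Σ corner-gray over 3 cells = 2001  → 1.7955
row 4: Σ corner-gray over 3 cells = 1554  → 1.3944
Σ rows: total corner-gray = 8836  → 7.9286 mm³

7.929


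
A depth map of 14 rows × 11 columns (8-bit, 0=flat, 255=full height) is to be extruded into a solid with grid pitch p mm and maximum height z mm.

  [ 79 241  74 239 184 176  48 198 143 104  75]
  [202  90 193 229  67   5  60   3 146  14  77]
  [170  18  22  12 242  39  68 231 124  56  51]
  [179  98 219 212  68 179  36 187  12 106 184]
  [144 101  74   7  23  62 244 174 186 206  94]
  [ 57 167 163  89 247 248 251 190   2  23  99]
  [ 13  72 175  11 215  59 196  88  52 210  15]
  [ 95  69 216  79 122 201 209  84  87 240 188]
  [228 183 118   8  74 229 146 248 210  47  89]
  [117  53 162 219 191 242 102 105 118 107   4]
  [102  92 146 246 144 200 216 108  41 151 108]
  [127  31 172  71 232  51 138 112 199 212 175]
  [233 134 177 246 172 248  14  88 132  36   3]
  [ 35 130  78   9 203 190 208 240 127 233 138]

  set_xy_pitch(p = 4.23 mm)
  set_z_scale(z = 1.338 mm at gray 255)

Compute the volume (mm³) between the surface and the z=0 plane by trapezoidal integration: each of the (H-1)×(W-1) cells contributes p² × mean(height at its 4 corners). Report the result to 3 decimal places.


height_mm = gray/255 × 1.338; cell vol = 4.23² × mean(4 corners)
unit = 4.23² × 1.338 / (4×255) = 0.0234713 mm³ per gray-sum
row 0: Σ corner-gray over 10 cells = 4861  → 114.0939
row 1: Σ corner-gray over 10 cells = 3738  → 87.7356
row 2: Σ corner-gray over 10 cells = 4442  → 104.2594
row 3: Σ corner-gray over 10 cells = 4989  → 117.0982
row 4: Σ corner-gray over 10 cells = 5308  → 124.5855
row 5: Σ corner-gray over 10 cells = 5100  → 119.7035
row 6: Σ corner-gray over 10 cells = 5081  → 119.2575
row 7: Σ corner-gray over 10 cells = 5740  → 134.7251
row 8: Σ corner-gray over 10 cells = 5562  → 130.5472
row 9: Σ corner-gray over 10 cells = 5617  → 131.8382
row 10: Σ corner-gray over 10 cells = 5636  → 132.2841
row 11: Σ corner-gray over 10 cells = 5468  → 128.3409
row 12: Σ corner-gray over 10 cells = 5739  → 134.7016
Σ rows: total corner-gray = 67281  → 1579.1708 mm³

1579.171


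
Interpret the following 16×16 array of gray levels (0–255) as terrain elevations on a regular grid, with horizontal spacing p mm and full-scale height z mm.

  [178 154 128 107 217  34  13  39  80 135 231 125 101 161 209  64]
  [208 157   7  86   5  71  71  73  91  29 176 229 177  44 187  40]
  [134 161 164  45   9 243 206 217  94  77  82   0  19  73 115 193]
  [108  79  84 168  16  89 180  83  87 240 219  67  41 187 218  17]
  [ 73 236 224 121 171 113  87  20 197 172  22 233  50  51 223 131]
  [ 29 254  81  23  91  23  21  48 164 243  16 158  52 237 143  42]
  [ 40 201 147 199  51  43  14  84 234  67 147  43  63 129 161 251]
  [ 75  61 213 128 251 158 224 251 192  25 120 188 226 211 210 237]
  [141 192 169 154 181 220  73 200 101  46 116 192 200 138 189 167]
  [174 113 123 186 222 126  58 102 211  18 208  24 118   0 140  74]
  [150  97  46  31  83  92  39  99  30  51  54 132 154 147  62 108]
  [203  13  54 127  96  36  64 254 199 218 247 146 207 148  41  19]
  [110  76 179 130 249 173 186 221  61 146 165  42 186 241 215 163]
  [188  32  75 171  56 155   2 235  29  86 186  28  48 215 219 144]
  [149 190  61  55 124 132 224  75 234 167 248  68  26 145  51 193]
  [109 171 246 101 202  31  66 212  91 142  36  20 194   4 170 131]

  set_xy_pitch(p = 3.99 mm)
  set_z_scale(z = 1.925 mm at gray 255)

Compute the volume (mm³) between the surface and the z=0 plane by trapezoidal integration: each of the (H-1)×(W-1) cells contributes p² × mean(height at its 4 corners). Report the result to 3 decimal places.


height_mm = gray/255 × 1.925; cell vol = 3.99² × mean(4 corners)
unit = 3.99² × 1.925 / (4×255) = 0.0300453 mm³ per gray-sum
row 0: Σ corner-gray over 15 cells = 6764  → 203.2263
row 1: Σ corner-gray over 15 cells = 6391  → 192.0194
row 2: Σ corner-gray over 15 cells = 6978  → 209.6560
row 3: Σ corner-gray over 15 cells = 7685  → 230.8980
row 4: Σ corner-gray over 15 cells = 7223  → 217.0171
row 5: Σ corner-gray over 15 cells = 6636  → 199.3805
row 6: Σ corner-gray over 15 cells = 8685  → 260.9433
row 7: Σ corner-gray over 15 cells = 9878  → 296.7873
row 8: Σ corner-gray over 15 cells = 8196  → 246.2512
row 9: Σ corner-gray over 15 cells = 6038  → 181.4134
row 10: Σ corner-gray over 15 cells = 6414  → 192.7105
row 11: Σ corner-gray over 15 cells = 8735  → 262.4456
row 12: Σ corner-gray over 15 cells = 8219  → 246.9422
row 13: Σ corner-gray over 15 cells = 7348  → 220.7728
row 14: Σ corner-gray over 15 cells = 7554  → 226.9621
Σ rows: total corner-gray = 112744  → 3387.4258 mm³

3387.426


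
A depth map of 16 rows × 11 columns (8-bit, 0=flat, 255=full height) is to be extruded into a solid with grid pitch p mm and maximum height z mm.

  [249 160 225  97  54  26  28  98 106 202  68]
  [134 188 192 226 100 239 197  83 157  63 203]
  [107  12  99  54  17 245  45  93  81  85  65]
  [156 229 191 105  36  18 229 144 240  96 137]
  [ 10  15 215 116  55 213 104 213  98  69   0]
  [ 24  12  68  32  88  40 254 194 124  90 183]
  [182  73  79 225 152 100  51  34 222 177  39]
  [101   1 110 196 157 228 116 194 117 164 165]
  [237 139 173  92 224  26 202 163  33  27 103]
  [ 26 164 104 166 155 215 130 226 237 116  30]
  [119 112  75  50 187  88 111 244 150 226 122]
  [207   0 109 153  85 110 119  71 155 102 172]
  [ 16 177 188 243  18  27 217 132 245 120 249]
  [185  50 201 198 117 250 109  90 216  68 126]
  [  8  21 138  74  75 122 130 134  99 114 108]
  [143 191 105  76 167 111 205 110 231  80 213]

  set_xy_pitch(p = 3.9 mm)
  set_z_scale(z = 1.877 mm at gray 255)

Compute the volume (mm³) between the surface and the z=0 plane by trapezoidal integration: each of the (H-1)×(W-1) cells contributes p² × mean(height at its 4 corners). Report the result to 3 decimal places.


height_mm = gray/255 × 1.877; cell vol = 3.9² × mean(4 corners)
unit = 3.9² × 1.877 / (4×255) = 0.0279894 mm³ per gray-sum
row 0: Σ corner-gray over 10 cells = 5536  → 154.9492
row 1: Σ corner-gray over 10 cells = 4861  → 136.0564
row 2: Σ corner-gray over 10 cells = 4503  → 126.0362
row 3: Σ corner-gray over 10 cells = 5075  → 142.0461
row 4: Σ corner-gray over 10 cells = 4217  → 118.0312
row 5: Σ corner-gray over 10 cells = 4458  → 124.7767
row 6: Σ corner-gray over 10 cells = 5279  → 147.7559
row 7: Σ corner-gray over 10 cells = 5330  → 149.1834
row 8: Σ corner-gray over 10 cells = 5580  → 156.1808
row 9: Σ corner-gray over 10 cells = 5809  → 162.5903
row 10: Σ corner-gray over 10 cells = 4914  → 137.5398
row 11: Σ corner-gray over 10 cells = 5186  → 145.1529
row 12: Σ corner-gray over 10 cells = 5908  → 165.3613
row 13: Σ corner-gray over 10 cells = 4839  → 135.4406
row 14: Σ corner-gray over 10 cells = 4838  → 135.4126
Σ rows: total corner-gray = 76333  → 2136.5135 mm³

2136.514


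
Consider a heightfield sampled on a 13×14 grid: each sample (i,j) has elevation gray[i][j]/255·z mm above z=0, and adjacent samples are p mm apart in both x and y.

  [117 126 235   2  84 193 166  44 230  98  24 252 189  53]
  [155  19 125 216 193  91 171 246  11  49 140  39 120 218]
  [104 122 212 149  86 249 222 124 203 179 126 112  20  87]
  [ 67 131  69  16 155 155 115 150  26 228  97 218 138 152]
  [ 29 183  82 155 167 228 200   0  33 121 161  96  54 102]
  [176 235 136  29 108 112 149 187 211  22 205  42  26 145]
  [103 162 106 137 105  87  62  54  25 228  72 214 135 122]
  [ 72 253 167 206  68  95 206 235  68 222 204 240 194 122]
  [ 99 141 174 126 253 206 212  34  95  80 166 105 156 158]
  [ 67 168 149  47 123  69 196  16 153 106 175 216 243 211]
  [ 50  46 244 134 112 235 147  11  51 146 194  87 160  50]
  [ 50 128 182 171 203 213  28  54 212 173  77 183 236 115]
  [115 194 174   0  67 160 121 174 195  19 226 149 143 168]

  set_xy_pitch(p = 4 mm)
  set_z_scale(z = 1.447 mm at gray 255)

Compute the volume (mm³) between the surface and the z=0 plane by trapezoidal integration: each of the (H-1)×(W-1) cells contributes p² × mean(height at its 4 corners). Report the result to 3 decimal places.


height_mm = gray/255 × 1.447; cell vol = 4² × mean(4 corners)
unit = 4² × 1.447 / (4×255) = 0.022698 mm³ per gray-sum
row 0: Σ corner-gray over 13 cells = 6669  → 151.3732
row 1: Σ corner-gray over 13 cells = 7012  → 159.1587
row 2: Σ corner-gray over 13 cells = 7014  → 159.2040
row 3: Σ corner-gray over 13 cells = 6306  → 143.1338
row 4: Σ corner-gray over 13 cells = 6336  → 143.8148
row 5: Σ corner-gray over 13 cells = 6244  → 141.7266
row 6: Σ corner-gray over 13 cells = 7509  → 170.4396
row 7: Σ corner-gray over 13 cells = 8263  → 187.5539
row 8: Σ corner-gray over 13 cells = 7353  → 166.8987
row 9: Σ corner-gray over 13 cells = 6834  → 155.1184
row 10: Σ corner-gray over 13 cells = 7119  → 161.5873
row 11: Σ corner-gray over 13 cells = 7412  → 168.2379
Σ rows: total corner-gray = 84071  → 1908.2469 mm³

1908.247


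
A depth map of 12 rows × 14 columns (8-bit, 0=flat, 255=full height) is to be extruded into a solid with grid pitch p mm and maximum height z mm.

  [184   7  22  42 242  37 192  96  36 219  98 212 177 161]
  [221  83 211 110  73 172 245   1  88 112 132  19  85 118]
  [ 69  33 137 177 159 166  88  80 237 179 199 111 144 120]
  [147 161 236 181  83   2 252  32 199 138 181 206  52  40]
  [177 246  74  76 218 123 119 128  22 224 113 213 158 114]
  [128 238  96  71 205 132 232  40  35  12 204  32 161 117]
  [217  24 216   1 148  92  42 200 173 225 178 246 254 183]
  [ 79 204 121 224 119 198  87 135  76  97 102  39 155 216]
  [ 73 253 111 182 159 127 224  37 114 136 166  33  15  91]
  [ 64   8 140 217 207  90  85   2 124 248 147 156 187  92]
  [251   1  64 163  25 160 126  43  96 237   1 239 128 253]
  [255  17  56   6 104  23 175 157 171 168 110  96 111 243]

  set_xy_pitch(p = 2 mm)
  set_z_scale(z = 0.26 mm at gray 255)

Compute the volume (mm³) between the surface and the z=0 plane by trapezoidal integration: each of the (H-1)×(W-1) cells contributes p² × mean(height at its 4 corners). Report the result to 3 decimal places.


height_mm = gray/255 × 0.26; cell vol = 2² × mean(4 corners)
unit = 2² × 0.26 / (4×255) = 0.00101961 mm³ per gray-sum
row 0: Σ corner-gray over 13 cells = 6106  → 6.2257
row 1: Σ corner-gray over 13 cells = 6610  → 6.7396
row 2: Σ corner-gray over 13 cells = 7242  → 7.3840
row 3: Σ corner-gray over 13 cells = 7352  → 7.4962
row 4: Σ corner-gray over 13 cells = 6880  → 7.0149
row 5: Σ corner-gray over 13 cells = 7159  → 7.2994
row 6: Σ corner-gray over 13 cells = 7407  → 7.5522
row 7: Σ corner-gray over 13 cells = 6687  → 6.8181
row 8: Σ corner-gray over 13 cells = 6656  → 6.7865
row 9: Σ corner-gray over 13 cells = 6448  → 6.5744
row 10: Σ corner-gray over 13 cells = 5956  → 6.0728
Σ rows: total corner-gray = 74503  → 75.9638 mm³

75.964


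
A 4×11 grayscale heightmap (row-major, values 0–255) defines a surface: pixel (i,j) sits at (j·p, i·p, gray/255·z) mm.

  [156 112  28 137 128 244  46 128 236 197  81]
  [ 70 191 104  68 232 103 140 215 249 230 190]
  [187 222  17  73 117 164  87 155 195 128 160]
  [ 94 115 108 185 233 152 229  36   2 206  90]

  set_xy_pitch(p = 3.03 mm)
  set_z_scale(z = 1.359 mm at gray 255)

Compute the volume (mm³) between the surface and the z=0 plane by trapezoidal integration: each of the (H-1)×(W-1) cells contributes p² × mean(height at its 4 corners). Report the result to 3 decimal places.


height_mm = gray/255 × 1.359; cell vol = 3.03² × mean(4 corners)
unit = 3.03² × 1.359 / (4×255) = 0.0122322 mm³ per gray-sum
row 0: Σ corner-gray over 10 cells = 6073  → 74.2861
row 1: Σ corner-gray over 10 cells = 5987  → 73.2342
row 2: Σ corner-gray over 10 cells = 5379  → 65.7970
Σ rows: total corner-gray = 17439  → 213.3173 mm³

213.317


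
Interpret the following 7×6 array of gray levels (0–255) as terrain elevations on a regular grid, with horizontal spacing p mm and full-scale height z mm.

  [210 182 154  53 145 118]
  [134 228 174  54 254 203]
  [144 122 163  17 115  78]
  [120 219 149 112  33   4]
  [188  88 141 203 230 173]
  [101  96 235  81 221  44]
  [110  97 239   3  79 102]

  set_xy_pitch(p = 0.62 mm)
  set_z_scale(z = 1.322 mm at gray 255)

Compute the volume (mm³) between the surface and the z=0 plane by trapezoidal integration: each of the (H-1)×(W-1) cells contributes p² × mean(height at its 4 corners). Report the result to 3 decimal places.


height_mm = gray/255 × 1.322; cell vol = 0.62² × mean(4 corners)
unit = 0.62² × 1.322 / (4×255) = 0.000498213 mm³ per gray-sum
row 0: Σ corner-gray over 5 cells = 3153  → 1.5709
row 1: Σ corner-gray over 5 cells = 2813  → 1.4015
row 2: Σ corner-gray over 5 cells = 2206  → 1.0991
row 3: Σ corner-gray over 5 cells = 2835  → 1.4124
row 4: Σ corner-gray over 5 cells = 3096  → 1.5425
row 5: Σ corner-gray over 5 cells = 2459  → 1.2251
Σ rows: total corner-gray = 16562  → 8.2514 mm³

8.251


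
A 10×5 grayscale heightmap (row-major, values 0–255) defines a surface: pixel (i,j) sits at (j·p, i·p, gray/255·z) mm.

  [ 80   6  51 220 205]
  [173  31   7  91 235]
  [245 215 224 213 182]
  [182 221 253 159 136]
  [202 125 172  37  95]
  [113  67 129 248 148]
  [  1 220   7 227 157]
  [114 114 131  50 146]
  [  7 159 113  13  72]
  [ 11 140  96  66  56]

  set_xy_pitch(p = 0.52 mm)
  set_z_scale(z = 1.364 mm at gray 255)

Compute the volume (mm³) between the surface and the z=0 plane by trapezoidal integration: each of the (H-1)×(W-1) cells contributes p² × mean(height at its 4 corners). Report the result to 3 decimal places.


6.809

height_mm = gray/255 × 1.364; cell vol = 0.52² × mean(4 corners)
unit = 0.52² × 1.364 / (4×255) = 0.000361594 mm³ per gray-sum
row 0: Σ corner-gray over 4 cells = 1505  → 0.5442
row 1: Σ corner-gray over 4 cells = 2397  → 0.8667
row 2: Σ corner-gray over 4 cells = 3315  → 1.1987
row 3: Σ corner-gray over 4 cells = 2549  → 0.9217
row 4: Σ corner-gray over 4 cells = 2114  → 0.7644
row 5: Σ corner-gray over 4 cells = 2215  → 0.8009
row 6: Σ corner-gray over 4 cells = 1916  → 0.6928
row 7: Σ corner-gray over 4 cells = 1499  → 0.5420
row 8: Σ corner-gray over 4 cells = 1320  → 0.4773
Σ rows: total corner-gray = 18830  → 6.8088 mm³


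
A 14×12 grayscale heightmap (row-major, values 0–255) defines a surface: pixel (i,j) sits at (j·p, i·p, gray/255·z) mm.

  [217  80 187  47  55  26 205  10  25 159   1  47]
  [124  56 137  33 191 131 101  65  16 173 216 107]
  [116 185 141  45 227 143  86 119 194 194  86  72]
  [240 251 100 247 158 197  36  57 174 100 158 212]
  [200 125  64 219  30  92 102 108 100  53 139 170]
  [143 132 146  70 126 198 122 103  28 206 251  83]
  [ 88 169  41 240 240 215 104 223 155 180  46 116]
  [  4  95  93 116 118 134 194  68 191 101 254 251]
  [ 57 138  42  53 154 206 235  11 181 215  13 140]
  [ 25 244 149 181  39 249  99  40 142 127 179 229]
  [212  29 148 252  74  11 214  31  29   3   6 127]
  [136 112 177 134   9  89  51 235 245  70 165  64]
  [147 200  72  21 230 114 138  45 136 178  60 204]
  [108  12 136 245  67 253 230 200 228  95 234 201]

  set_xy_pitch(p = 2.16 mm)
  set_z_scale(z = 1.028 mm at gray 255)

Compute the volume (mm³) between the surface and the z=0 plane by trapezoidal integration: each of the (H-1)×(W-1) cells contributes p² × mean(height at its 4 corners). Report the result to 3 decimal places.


height_mm = gray/255 × 1.028; cell vol = 2.16² × mean(4 corners)
unit = 2.16² × 1.028 / (4×255) = 0.00470219 mm³ per gray-sum
row 0: Σ corner-gray over 11 cells = 4323  → 20.3276
row 1: Σ corner-gray over 11 cells = 5497  → 25.8480
row 2: Σ corner-gray over 11 cells = 6436  → 30.2633
row 3: Σ corner-gray over 11 cells = 5842  → 27.4702
row 4: Σ corner-gray over 11 cells = 5424  → 25.5047
row 5: Σ corner-gray over 11 cells = 6420  → 30.1881
row 6: Σ corner-gray over 11 cells = 6413  → 30.1552
row 7: Σ corner-gray over 11 cells = 5676  → 26.6896
row 8: Σ corner-gray over 11 cells = 5845  → 27.4843
row 9: Σ corner-gray over 11 cells = 5085  → 23.9107
row 10: Σ corner-gray over 11 cells = 4707  → 22.1332
row 11: Σ corner-gray over 11 cells = 5513  → 25.9232
row 12: Σ corner-gray over 11 cells = 6448  → 30.3197
Σ rows: total corner-gray = 73629  → 346.2178 mm³

346.218
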